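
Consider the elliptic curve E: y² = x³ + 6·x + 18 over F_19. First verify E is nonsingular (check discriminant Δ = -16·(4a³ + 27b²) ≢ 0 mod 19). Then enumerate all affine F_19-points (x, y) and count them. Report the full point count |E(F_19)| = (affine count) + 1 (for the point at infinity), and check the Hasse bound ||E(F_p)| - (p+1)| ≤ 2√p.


Affine points = {(1, 5), (1, 14), (2, 0), (3, 5), (3, 14), (4, 7), (4, 12), (6, 2), (6, 17), (7, 2), (7, 17), (11, 3), (11, 16), (15, 5), (15, 14), (16, 7), (16, 12), (17, 6), (17, 13), (18, 7), (18, 12)}; affine count = 21; |E(F_19)| = 22.

Discriminant check: Δ ∝ 4a³ + 27b² = 4·6³ + 27·18² = 4·216 + 27·324 ≡ 17 (mod 19). Nonzero ⇒ E is nonsingular.
For each x ∈ F_19, compute rhs = x³ + 6·x + 18 mod 19, then count y ∈ F_19 with y² ≡ rhs.
  x = 0: rhs = 18, matching y values: none (0 points).
  x = 1: rhs = 6, matching y values: 5, 14 (2 points).
  x = 2: rhs = 0, matching y values: 0 (1 points).
  x = 3: rhs = 6, matching y values: 5, 14 (2 points).
  x = 4: rhs = 11, matching y values: 7, 12 (2 points).
  x = 5: rhs = 2, matching y values: none (0 points).
  x = 6: rhs = 4, matching y values: 2, 17 (2 points).
  x = 7: rhs = 4, matching y values: 2, 17 (2 points).
  x = 8: rhs = 8, matching y values: none (0 points).
  x = 9: rhs = 3, matching y values: none (0 points).
  x = 10: rhs = 14, matching y values: none (0 points).
  x = 11: rhs = 9, matching y values: 3, 16 (2 points).
  x = 12: rhs = 13, matching y values: none (0 points).
  x = 13: rhs = 13, matching y values: none (0 points).
  x = 14: rhs = 15, matching y values: none (0 points).
  x = 15: rhs = 6, matching y values: 5, 14 (2 points).
  x = 16: rhs = 11, matching y values: 7, 12 (2 points).
  x = 17: rhs = 17, matching y values: 6, 13 (2 points).
  x = 18: rhs = 11, matching y values: 7, 12 (2 points).
Total affine count: 21.
Full point count |E(F_19)| = 21 + 1 = 22.
Hasse bound: |22 − (19+1)| = |2| = 2 ≤ 2√19 ≈ 8.7178 ✓.


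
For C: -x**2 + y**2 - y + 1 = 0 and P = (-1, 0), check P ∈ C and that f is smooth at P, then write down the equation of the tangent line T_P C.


Tangent line at P: 2*x - y + 2 = 0.

Step 1: f(-1, 0) = 0, so P lies on C.
Step 2: partial derivatives
  f_x(x, y) = -2*x, f_y(x, y) = 2*y - 1.
  f_x(P) = 2, f_y(P) = -1 (gradient nonzero, so P is smooth).
Step 3: tangent line at P: 2·(x − -1) + -1·(y − 0) = 0.
Expanding: 2*x - y + 2 = 0.


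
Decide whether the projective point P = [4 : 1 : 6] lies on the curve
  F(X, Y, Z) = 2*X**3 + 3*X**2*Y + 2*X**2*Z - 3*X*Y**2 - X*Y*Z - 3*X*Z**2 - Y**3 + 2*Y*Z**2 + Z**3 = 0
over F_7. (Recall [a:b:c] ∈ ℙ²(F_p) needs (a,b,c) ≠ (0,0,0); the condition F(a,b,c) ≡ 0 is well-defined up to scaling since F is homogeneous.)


F(4,1,6) ≡ 5 (mod 7); P is NOT on the curve.

Evaluate F(4, 1, 6) term-by-term (mod 7).
  2*X**3 ↦ 2·64·1·1 = 128
  3*X**2*Y ↦ 3·16·1·1 = 48
  2*X**2*Z ↦ 2·16·1·6 = 192
  -3*X*Y**2 ↦ -3·4·1·1 = -12
  -X*Y*Z ↦ -1·4·1·6 = -24
  -3*X*Z**2 ↦ -3·4·1·36 = -432
  -Y**3 ↦ -1·1·1·1 = -1
  2*Y*Z**2 ↦ 2·1·1·36 = 72
  Z**3 ↦ 1·1·1·216 = 216
Sum: F(4, 1, 6) = (128) + (48) + (192) + (-12) + (-24) + (-432) + (-1) + (72) + (216) = 187.
Reducing mod 7: 187 ≡ 5 (mod 7).
Since F(a, b, c) ≡ 5 ≠ 0 (mod 7), P does NOT lie on the curve.


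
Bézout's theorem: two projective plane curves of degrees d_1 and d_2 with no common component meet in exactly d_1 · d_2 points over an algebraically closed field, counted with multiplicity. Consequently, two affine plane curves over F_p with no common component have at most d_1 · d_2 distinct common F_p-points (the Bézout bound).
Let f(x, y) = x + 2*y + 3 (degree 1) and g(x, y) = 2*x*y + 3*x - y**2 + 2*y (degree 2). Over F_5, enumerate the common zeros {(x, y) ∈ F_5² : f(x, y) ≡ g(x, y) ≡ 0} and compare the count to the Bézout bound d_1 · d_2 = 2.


Common zeros: ∅; count = 0; Bézout bound = 2.

deg(f) = 1, deg(g) = 2, so Bézout bound = 2.
Scan x ∈ F_5. For each x, list the y ∈ F_5 with f(x, y) ≡ 0 and those with g(x, y) ≡ 0 (mod 5); the common zeros in that column are the intersection.
  x = 0: f ≡ 0 at y ∈ {1}; g ≡ 0 at y ∈ {0, 2}; common: ∅.
  x = 1: f ≡ 0 at y ∈ {3}; g ≡ 0 at y ∈ ∅; common: ∅.
  x = 2: f ≡ 0 at y ∈ {0}; g ≡ 0 at y ∈ {3}; common: ∅.
  x = 3: f ≡ 0 at y ∈ {2}; g ≡ 0 at y ∈ {4}; common: ∅.
  x = 4: f ≡ 0 at y ∈ {4}; g ≡ 0 at y ∈ ∅; common: ∅.
Collecting: common zeros = ∅, so the count is 0.
Comparison with the Bézout bound: 0 ≤ 2 = deg(f)·deg(g), as expected for curves with no common component (the affine F_5-count falls short of the bound because intersections may lie at infinity, over extension fields, or carry multiplicity).


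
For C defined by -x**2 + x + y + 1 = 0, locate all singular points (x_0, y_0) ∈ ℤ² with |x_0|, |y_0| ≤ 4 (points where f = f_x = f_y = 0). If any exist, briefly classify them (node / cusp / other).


No singular points in the scanned grid; C is smooth there.

Compute partial derivatives:
  f_x = 1 - 2*x.
  f_y = 1.
f_y = 1 is a nonzero constant, so f_y never vanishes: no point (x, y) can satisfy f = f_x = f_y = 0. In particular no (x, y) ∈ {−4, ..., 4}² is singular; the curve is smooth.


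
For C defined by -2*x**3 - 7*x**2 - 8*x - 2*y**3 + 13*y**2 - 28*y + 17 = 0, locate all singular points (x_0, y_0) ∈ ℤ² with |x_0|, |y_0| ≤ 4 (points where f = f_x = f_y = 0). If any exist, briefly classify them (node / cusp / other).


Singular points: {(-1, 2)}; classification: node.

Compute partial derivatives:
  f_x = -6*x**2 - 14*x - 8.
  f_y = -6*y**2 + 26*y - 28.
Scan x_0 ∈ {−4, ..., 4}. For each x_0, f_y(x_0, y) is a polynomial in y; find its integer roots y ∈ {−4, ..., 4}, then test f_x and f at those candidates.
  x = -4: f_y(-4, y) = -6*y**2 + 26*y - 28; vanishes at y ∈ {2}. (-4, 2): f_x = -48 ≠ 0.
  x = -3: f_y(-3, y) = -6*y**2 + 26*y - 28; vanishes at y ∈ {2}. (-3, 2): f_x = -20 ≠ 0.
  x = -2: f_y(-2, y) = -6*y**2 + 26*y - 28; vanishes at y ∈ {2}. (-2, 2): f_x = -4 ≠ 0.
  x = -1: f_y(-1, y) = -6*y**2 + 26*y - 28; vanishes at y ∈ {2}. (-1, 2): f_x = 0, f = 0 — SINGULAR.
  x = 0: f_y(0, y) = -6*y**2 + 26*y - 28; vanishes at y ∈ {2}. (0, 2): f_x = -8 ≠ 0.
  x = 1: f_y(1, y) = -6*y**2 + 26*y - 28; vanishes at y ∈ {2}. (1, 2): f_x = -28 ≠ 0.
  x = 2: f_y(2, y) = -6*y**2 + 26*y - 28; vanishes at y ∈ {2}. (2, 2): f_x = -60 ≠ 0.
  x = 3: f_y(3, y) = -6*y**2 + 26*y - 28; vanishes at y ∈ {2}. (3, 2): f_x = -104 ≠ 0.
  x = 4: f_y(4, y) = -6*y**2 + 26*y - 28; vanishes at y ∈ {2}. (4, 2): f_x = -160 ≠ 0.
Only singular point on the grid: (-1, 2).
Classify: substitute x = -1 + u, y = 2 + v and expand: f = -2*u**3 - u**2 - 2*v**3 + v**2.
No constant or linear terms (consistent with a singular point). Quadratic part: -u**2 + v**2. Cubic part: -2*u**3 - 2*v**3.
The quadratic part v**2 - u**2 = (v − u)(v + u) splits into two distinct linear factors, so there are two distinct tangent lines y − 2 = ±(x − -1) — this is a node (ordinary double point).
Classification: node.


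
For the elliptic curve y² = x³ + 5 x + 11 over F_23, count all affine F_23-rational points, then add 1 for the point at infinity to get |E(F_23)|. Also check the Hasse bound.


Affine points = {(2, 11), (2, 12), (4, 7), (4, 16), (5, 0), (6, 2), (6, 21), (9, 7), (9, 16), (10, 7), (10, 16), (16, 1), (16, 22), (17, 8), (17, 15), (21, 4), (21, 19)}; affine count = 17; |E(F_23)| = 18.

Discriminant check: Δ ∝ 4a³ + 27b² = 4·5³ + 27·11² = 4·125 + 27·121 ≡ 18 (mod 23). Nonzero ⇒ E is nonsingular.
For each x ∈ F_23, compute rhs = x³ + 5·x + 11 mod 23, then count y ∈ F_23 with y² ≡ rhs.
  x = 0: rhs = 11, matching y values: none (0 points).
  x = 1: rhs = 17, matching y values: none (0 points).
  x = 2: rhs = 6, matching y values: 11, 12 (2 points).
  x = 3: rhs = 7, matching y values: none (0 points).
  x = 4: rhs = 3, matching y values: 7, 16 (2 points).
  x = 5: rhs = 0, matching y values: 0 (1 points).
  x = 6: rhs = 4, matching y values: 2, 21 (2 points).
  x = 7: rhs = 21, matching y values: none (0 points).
  x = 8: rhs = 11, matching y values: none (0 points).
  x = 9: rhs = 3, matching y values: 7, 16 (2 points).
  x = 10: rhs = 3, matching y values: 7, 16 (2 points).
  x = 11: rhs = 17, matching y values: none (0 points).
  x = 12: rhs = 5, matching y values: none (0 points).
  x = 13: rhs = 19, matching y values: none (0 points).
  x = 14: rhs = 19, matching y values: none (0 points).
  x = 15: rhs = 11, matching y values: none (0 points).
  x = 16: rhs = 1, matching y values: 1, 22 (2 points).
  x = 17: rhs = 18, matching y values: 8, 15 (2 points).
  x = 18: rhs = 22, matching y values: none (0 points).
  x = 19: rhs = 19, matching y values: none (0 points).
  x = 20: rhs = 15, matching y values: none (0 points).
  x = 21: rhs = 16, matching y values: 4, 19 (2 points).
  x = 22: rhs = 5, matching y values: none (0 points).
Total affine count: 17.
Full point count |E(F_23)| = 17 + 1 = 18.
Hasse bound: |18 − (23+1)| = |-6| = 6 ≤ 2√23 ≈ 9.5917 ✓.


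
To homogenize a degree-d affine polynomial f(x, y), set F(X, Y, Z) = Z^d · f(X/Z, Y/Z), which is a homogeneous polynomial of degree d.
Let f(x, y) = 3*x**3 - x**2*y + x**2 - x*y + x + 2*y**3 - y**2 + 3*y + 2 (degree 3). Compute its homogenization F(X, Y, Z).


F(X, Y, Z) = 3*X**3 - X**2*Y + X**2*Z - X*Y*Z + X*Z**2 + 2*Y**3 - Y**2*Z + 3*Y*Z**2 + 2*Z**3

deg(f) = 3.
Substitute x = X/Z, y = Y/Z into f, then multiply by Z^3.
  monomial 3·x^3·y^0 ↦ 3·X^3·Y^0·Z^0.
  monomial -1·x^2·y^1 ↦ -1·X^2·Y^1·Z^0.
  monomial 1·x^2·y^0 ↦ 1·X^2·Y^0·Z^1.
  monomial -1·x^1·y^1 ↦ -1·X^1·Y^1·Z^1.
  monomial 1·x^1·y^0 ↦ 1·X^1·Y^0·Z^2.
  monomial 2·x^0·y^3 ↦ 2·X^0·Y^3·Z^0.
  monomial -1·x^0·y^2 ↦ -1·X^0·Y^2·Z^1.
  monomial 3·x^0·y^1 ↦ 3·X^0·Y^1·Z^2.
  monomial 2·x^0·y^0 ↦ 2·X^0·Y^0·Z^3.
Collecting: F(X, Y, Z) = 3*X**3 - X**2*Y + X**2*Z - X*Y*Z + X*Z**2 + 2*Y**3 - Y**2*Z + 3*Y*Z**2 + 2*Z**3.


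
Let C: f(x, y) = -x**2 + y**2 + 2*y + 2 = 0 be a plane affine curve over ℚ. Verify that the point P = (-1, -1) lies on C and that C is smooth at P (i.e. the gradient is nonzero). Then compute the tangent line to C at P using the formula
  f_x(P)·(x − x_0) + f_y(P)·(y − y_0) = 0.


Tangent line at P: 2*x + 2 = 0.

Step 1: f(-1, -1) = 0, so P lies on C.
Step 2: partial derivatives
  f_x(x, y) = -2*x, f_y(x, y) = 2*y + 2.
  f_x(P) = 2, f_y(P) = 0 (gradient nonzero, so P is smooth).
Step 3: tangent line at P: 2·(x − -1) + 0·(y − -1) = 0.
Expanding: 2*x + 2 = 0.


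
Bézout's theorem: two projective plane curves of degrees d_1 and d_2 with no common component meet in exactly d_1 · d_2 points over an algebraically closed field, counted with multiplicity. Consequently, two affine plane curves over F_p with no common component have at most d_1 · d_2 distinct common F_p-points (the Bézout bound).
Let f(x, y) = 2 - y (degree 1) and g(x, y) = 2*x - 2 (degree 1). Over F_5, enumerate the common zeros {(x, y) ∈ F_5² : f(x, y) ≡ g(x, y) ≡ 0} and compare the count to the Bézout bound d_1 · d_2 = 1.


Common zeros: {(1, 2)}; count = 1; Bézout bound = 1.

deg(f) = 1, deg(g) = 1, so Bézout bound = 1.
Scan x ∈ F_5. For each x, list the y ∈ F_5 with f(x, y) ≡ 0 and those with g(x, y) ≡ 0 (mod 5); the common zeros in that column are the intersection.
  x = 0: f ≡ 0 at y ∈ {2}; g ≡ 0 at y ∈ ∅; common: ∅.
  x = 1: f ≡ 0 at y ∈ {2}; g ≡ 0 at y ∈ {0, 1, 2, 3, 4}; common: {2}.
  x = 2: f ≡ 0 at y ∈ {2}; g ≡ 0 at y ∈ ∅; common: ∅.
  x = 3: f ≡ 0 at y ∈ {2}; g ≡ 0 at y ∈ ∅; common: ∅.
  x = 4: f ≡ 0 at y ∈ {2}; g ≡ 0 at y ∈ ∅; common: ∅.
Collecting: common zeros = {(1, 2)}, so the count is 1.
Comparison with the Bézout bound: 1 ≤ 1 = deg(f)·deg(g), as expected for curves with no common component (the bound is attained).


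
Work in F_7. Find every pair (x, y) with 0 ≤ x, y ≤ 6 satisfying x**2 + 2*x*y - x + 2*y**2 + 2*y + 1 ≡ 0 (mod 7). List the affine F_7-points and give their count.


Affine F_7-points: {(1, 1), (1, 4), (3, 0), (3, 3), (5, 0), (5, 1), (6, 3), (6, 4)}; count = 8.

For each of the 49 pairs (x, y) ∈ F_7², evaluate f(x, y) mod 7. Record the zeros.
  x = 0: [0↦1, 1↦5, 2↦6, 3↦4, 4↦6, 5↦5, 6↦1]  zeros at y ∈ ∅
  x = 1: [0↦1, 1↦0, 2↦3, 3↦3, 4↦0, 5↦1, 6↦6]  zeros at y ∈ {1, 4}
  x = 2: [0↦3, 1↦4, 2↦2, 3↦4, 4↦3, 5↦6, 6↦6]  zeros at y ∈ ∅
  x = 3: [0↦0, 1↦3, 2↦3, 3↦0, 4↦1, 5↦6, 6↦1]  zeros at y ∈ {0, 3}
  x = 4: [0↦6, 1↦4, 2↦6, 3↦5, 4↦1, 5↦1, 6↦5]  zeros at y ∈ ∅
  x = 5: [0↦0, 1↦0, 2↦4, 3↦5, 4↦3, 5↦5, 6↦4]  zeros at y ∈ {0, 1}
  x = 6: [0↦3, 1↦5, 2↦4, 3↦0, 4↦0, 5↦4, 6↦5]  zeros at y ∈ {3, 4}
Collecting zeros: affine points = {(1, 1), (1, 4), (3, 0), (3, 3), (5, 0), (5, 1), (6, 3), (6, 4)}.
Total count |C(F_7)_aff| = 8.


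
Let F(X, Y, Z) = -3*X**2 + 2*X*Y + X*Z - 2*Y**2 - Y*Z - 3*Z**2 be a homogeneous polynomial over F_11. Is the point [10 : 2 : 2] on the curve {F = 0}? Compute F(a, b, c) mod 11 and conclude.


F(10,2,2) ≡ 0 (mod 11); P is on the curve.

Evaluate F(10, 2, 2) term-by-term (mod 11).
  -3*X**2 ↦ -3·100·1·1 = -300
  2*X*Y ↦ 2·10·2·1 = 40
  X*Z ↦ 1·10·1·2 = 20
  -2*Y**2 ↦ -2·1·4·1 = -8
  -Y*Z ↦ -1·1·2·2 = -4
  -3*Z**2 ↦ -3·1·1·4 = -12
Sum: F(10, 2, 2) = (-300) + (40) + (20) + (-8) + (-4) + (-12) = -264.
Reducing mod 11: -264 ≡ 0 (mod 11).
Since F(a, b, c) ≡ 0 (mod 11), P lies on the curve.


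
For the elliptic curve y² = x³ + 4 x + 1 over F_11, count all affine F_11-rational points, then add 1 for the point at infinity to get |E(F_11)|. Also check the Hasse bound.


Affine points = {(0, 1), (0, 10), (4, 2), (4, 9), (5, 5), (5, 6), (7, 3), (7, 8)}; affine count = 8; |E(F_11)| = 9.

Discriminant check: Δ ∝ 4a³ + 27b² = 4·4³ + 27·1² = 4·64 + 27·1 ≡ 8 (mod 11). Nonzero ⇒ E is nonsingular.
For each x ∈ F_11, compute rhs = x³ + 4·x + 1 mod 11, then count y ∈ F_11 with y² ≡ rhs.
  x = 0: rhs = 1, matching y values: 1, 10 (2 points).
  x = 1: rhs = 6, matching y values: none (0 points).
  x = 2: rhs = 6, matching y values: none (0 points).
  x = 3: rhs = 7, matching y values: none (0 points).
  x = 4: rhs = 4, matching y values: 2, 9 (2 points).
  x = 5: rhs = 3, matching y values: 5, 6 (2 points).
  x = 6: rhs = 10, matching y values: none (0 points).
  x = 7: rhs = 9, matching y values: 3, 8 (2 points).
  x = 8: rhs = 6, matching y values: none (0 points).
  x = 9: rhs = 7, matching y values: none (0 points).
  x = 10: rhs = 7, matching y values: none (0 points).
Total affine count: 8.
Full point count |E(F_11)| = 8 + 1 = 9.
Hasse bound: |9 − (11+1)| = |-3| = 3 ≤ 2√11 ≈ 6.6332 ✓.


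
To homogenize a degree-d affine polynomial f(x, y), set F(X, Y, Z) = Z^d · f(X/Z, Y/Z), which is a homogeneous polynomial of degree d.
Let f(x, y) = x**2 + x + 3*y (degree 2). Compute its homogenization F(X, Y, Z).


F(X, Y, Z) = X**2 + X*Z + 3*Y*Z

deg(f) = 2.
Substitute x = X/Z, y = Y/Z into f, then multiply by Z^2.
  monomial 1·x^2·y^0 ↦ 1·X^2·Y^0·Z^0.
  monomial 1·x^1·y^0 ↦ 1·X^1·Y^0·Z^1.
  monomial 3·x^0·y^1 ↦ 3·X^0·Y^1·Z^1.
Collecting: F(X, Y, Z) = X**2 + X*Z + 3*Y*Z.


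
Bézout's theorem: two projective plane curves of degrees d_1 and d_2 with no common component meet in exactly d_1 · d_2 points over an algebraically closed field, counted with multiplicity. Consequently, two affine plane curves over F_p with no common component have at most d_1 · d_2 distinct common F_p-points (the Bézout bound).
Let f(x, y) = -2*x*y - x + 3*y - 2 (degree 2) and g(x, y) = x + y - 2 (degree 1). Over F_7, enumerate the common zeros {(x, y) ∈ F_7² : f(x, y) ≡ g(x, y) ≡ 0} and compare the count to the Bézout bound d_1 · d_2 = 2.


Common zeros: {(5, 4), (6, 3)}; count = 2; Bézout bound = 2.

deg(f) = 2, deg(g) = 1, so Bézout bound = 2.
Scan x ∈ F_7. For each x, list the y ∈ F_7 with f(x, y) ≡ 0 and those with g(x, y) ≡ 0 (mod 7); the common zeros in that column are the intersection.
  x = 0: f ≡ 0 at y ∈ {3}; g ≡ 0 at y ∈ {2}; common: ∅.
  x = 1: f ≡ 0 at y ∈ {3}; g ≡ 0 at y ∈ {1}; common: ∅.
  x = 2: f ≡ 0 at y ∈ {3}; g ≡ 0 at y ∈ {0}; common: ∅.
  x = 3: f ≡ 0 at y ∈ {3}; g ≡ 0 at y ∈ {6}; common: ∅.
  x = 4: f ≡ 0 at y ∈ {3}; g ≡ 0 at y ∈ {5}; common: ∅.
  x = 5: f ≡ 0 at y ∈ {0, 1, 2, 3, 4, 5, 6}; g ≡ 0 at y ∈ {4}; common: {4}.
  x = 6: f ≡ 0 at y ∈ {3}; g ≡ 0 at y ∈ {3}; common: {3}.
Collecting: common zeros = {(5, 4), (6, 3)}, so the count is 2.
Comparison with the Bézout bound: 2 ≤ 2 = deg(f)·deg(g), as expected for curves with no common component (the bound is attained).


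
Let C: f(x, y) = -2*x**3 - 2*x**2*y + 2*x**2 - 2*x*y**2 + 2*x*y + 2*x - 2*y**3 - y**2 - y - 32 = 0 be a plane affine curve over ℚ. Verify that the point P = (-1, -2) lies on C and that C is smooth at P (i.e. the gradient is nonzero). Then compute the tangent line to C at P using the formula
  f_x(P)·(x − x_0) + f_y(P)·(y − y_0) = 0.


Tangent line at P: -28*x - 33*y - 94 = 0.

Step 1: f(-1, -2) = 0, so P lies on C.
Step 2: partial derivatives
  f_x(x, y) = -6*x**2 - 4*x*y + 4*x - 2*y**2 + 2*y + 2, f_y(x, y) = -2*x**2 - 4*x*y + 2*x - 6*y**2 - 2*y - 1.
  f_x(P) = -28, f_y(P) = -33 (gradient nonzero, so P is smooth).
Step 3: tangent line at P: -28·(x − -1) + -33·(y − -2) = 0.
Expanding: -28*x - 33*y - 94 = 0.


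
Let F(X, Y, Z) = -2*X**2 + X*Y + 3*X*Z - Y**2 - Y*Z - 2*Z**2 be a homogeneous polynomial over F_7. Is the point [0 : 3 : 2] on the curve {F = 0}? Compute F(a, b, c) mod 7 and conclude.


F(0,3,2) ≡ 5 (mod 7); P is NOT on the curve.

Evaluate F(0, 3, 2) term-by-term (mod 7).
  -2*X**2 ↦ -2·0·1·1 = 0
  X*Y ↦ 1·0·3·1 = 0
  3*X*Z ↦ 3·0·1·2 = 0
  -Y**2 ↦ -1·1·9·1 = -9
  -Y*Z ↦ -1·1·3·2 = -6
  -2*Z**2 ↦ -2·1·1·4 = -8
Sum: F(0, 3, 2) = (0) + (0) + (0) + (-9) + (-6) + (-8) = -23.
Reducing mod 7: -23 ≡ 5 (mod 7).
Since F(a, b, c) ≡ 5 ≠ 0 (mod 7), P does NOT lie on the curve.


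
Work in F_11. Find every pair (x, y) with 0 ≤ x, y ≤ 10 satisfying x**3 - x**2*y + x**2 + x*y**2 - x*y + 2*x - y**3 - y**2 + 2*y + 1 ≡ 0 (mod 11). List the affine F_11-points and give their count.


Affine F_11-points: {(1, 3), (2, 6), (5, 8), (6, 4), (6, 6), (7, 0), (8, 2), (8, 6), (8, 10), (9, 1), (9, 9)}; count = 11.

For each of the 121 pairs (x, y) ∈ F_11², evaluate f(x, y) mod 11. Record the zeros.
  x = 0: [0↦1, 1↦1, 2↦4, 3↦4, 4↦6, 5↦4, 6↦3, 7↦8, 8↦2, 9↦1, 10↦10]  zeros at y ∈ ∅
  x = 1: [0↦5, 1↦4, 2↦8, 3↦0, 4↦7, 5↦1, 6↦9, 7↦3, 8↦10, 9↦2, 10↦6]  zeros at y ∈ {3}
  x = 2: [0↦6, 1↦2, 2↦5, 3↦9, 4↦8, 5↦7, 6↦0, 7↦3, 8↦10, 9↦4, 10↦1]  zeros at y ∈ {6}
  x = 3: [0↦10, 1↦1, 2↦1, 3↦4, 4↦4, 5↦6, 6↦4, 7↦3, 8↦8, 9↦2, 10↦1]  zeros at y ∈ ∅
  x = 4: [0↦1, 1↦7, 2↦2, 3↦2, 4↦1, 5↦4, 6↦5, 7↦9, 8↦10, 9↦2, 10↦1]  zeros at y ∈ ∅
  x = 5: [0↦7, 1↦4, 2↦3, 3↦9, 4↦5, 5↦7, 6↦9, 7↦5, 8↦0, 9↦10, 10↦7]  zeros at y ∈ {8}
  x = 6: [0↦1, 1↦9, 2↦10, 3↦9, 4↦0, 5↦10, 6↦0, 7↦8, 8↦6, 9↦10, 10↦3]  zeros at y ∈ {4, 6}
  x = 7: [0↦0, 1↦6, 2↦7, 3↦8, 4↦3, 5↦8, 6↦6, 7↦2, 8↦1, 9↦8, 10↦6]  zeros at y ∈ {0}
  x = 8: [0↦10, 1↦1, 2↦0, 3↦1, 4↦9, 5↦7, 6↦0, 7↦4, 8↦2, 9↦10, 10↦0]  zeros at y ∈ {2, 6, 10}
  x = 9: [0↦4, 1↦0, 2↦6, 3↦5, 4↦2, 5↦2, 6↦10, 7↦9, 8↦4, 9↦0, 10↦2]  zeros at y ∈ {1, 9}
  x = 10: [0↦10, 1↦9, 2↦9, 3↦4, 4↦10, 5↦10, 6↦9, 7↦1, 8↦2, 9↦6, 10↦7]  zeros at y ∈ ∅
Collecting zeros: affine points = {(1, 3), (2, 6), (5, 8), (6, 4), (6, 6), (7, 0), (8, 2), (8, 6), (8, 10), (9, 1), (9, 9)}.
Total count |C(F_11)_aff| = 11.


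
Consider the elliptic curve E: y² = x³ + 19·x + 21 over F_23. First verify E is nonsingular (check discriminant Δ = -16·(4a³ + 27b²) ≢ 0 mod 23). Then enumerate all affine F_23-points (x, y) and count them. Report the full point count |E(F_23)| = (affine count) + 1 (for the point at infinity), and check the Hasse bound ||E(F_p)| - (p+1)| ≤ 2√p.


Affine points = {(1, 8), (1, 15), (3, 6), (3, 17), (4, 0), (6, 11), (6, 12), (8, 8), (8, 15), (9, 1), (9, 22), (13, 2), (13, 21), (14, 8), (14, 15), (15, 1), (15, 22), (17, 6), (17, 17), (18, 10), (18, 13), (20, 11), (20, 12), (22, 1), (22, 22)}; affine count = 25; |E(F_23)| = 26.

Discriminant check: Δ ∝ 4a³ + 27b² = 4·19³ + 27·21² = 4·6859 + 27·441 ≡ 13 (mod 23). Nonzero ⇒ E is nonsingular.
For each x ∈ F_23, compute rhs = x³ + 19·x + 21 mod 23, then count y ∈ F_23 with y² ≡ rhs.
  x = 0: rhs = 21, matching y values: none (0 points).
  x = 1: rhs = 18, matching y values: 8, 15 (2 points).
  x = 2: rhs = 21, matching y values: none (0 points).
  x = 3: rhs = 13, matching y values: 6, 17 (2 points).
  x = 4: rhs = 0, matching y values: 0 (1 points).
  x = 5: rhs = 11, matching y values: none (0 points).
  x = 6: rhs = 6, matching y values: 11, 12 (2 points).
  x = 7: rhs = 14, matching y values: none (0 points).
  x = 8: rhs = 18, matching y values: 8, 15 (2 points).
  x = 9: rhs = 1, matching y values: 1, 22 (2 points).
  x = 10: rhs = 15, matching y values: none (0 points).
  x = 11: rhs = 20, matching y values: none (0 points).
  x = 12: rhs = 22, matching y values: none (0 points).
  x = 13: rhs = 4, matching y values: 2, 21 (2 points).
  x = 14: rhs = 18, matching y values: 8, 15 (2 points).
  x = 15: rhs = 1, matching y values: 1, 22 (2 points).
  x = 16: rhs = 5, matching y values: none (0 points).
  x = 17: rhs = 13, matching y values: 6, 17 (2 points).
  x = 18: rhs = 8, matching y values: 10, 13 (2 points).
  x = 19: rhs = 19, matching y values: none (0 points).
  x = 20: rhs = 6, matching y values: 11, 12 (2 points).
  x = 21: rhs = 21, matching y values: none (0 points).
  x = 22: rhs = 1, matching y values: 1, 22 (2 points).
Total affine count: 25.
Full point count |E(F_23)| = 25 + 1 = 26.
Hasse bound: |26 − (23+1)| = |2| = 2 ≤ 2√23 ≈ 9.5917 ✓.


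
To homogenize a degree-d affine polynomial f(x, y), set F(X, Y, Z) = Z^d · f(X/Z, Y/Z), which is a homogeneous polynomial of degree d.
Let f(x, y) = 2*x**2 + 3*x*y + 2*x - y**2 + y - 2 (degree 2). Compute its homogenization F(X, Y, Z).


F(X, Y, Z) = 2*X**2 + 3*X*Y + 2*X*Z - Y**2 + Y*Z - 2*Z**2

deg(f) = 2.
Substitute x = X/Z, y = Y/Z into f, then multiply by Z^2.
  monomial 2·x^2·y^0 ↦ 2·X^2·Y^0·Z^0.
  monomial 3·x^1·y^1 ↦ 3·X^1·Y^1·Z^0.
  monomial 2·x^1·y^0 ↦ 2·X^1·Y^0·Z^1.
  monomial -1·x^0·y^2 ↦ -1·X^0·Y^2·Z^0.
  monomial 1·x^0·y^1 ↦ 1·X^0·Y^1·Z^1.
  monomial -2·x^0·y^0 ↦ -2·X^0·Y^0·Z^2.
Collecting: F(X, Y, Z) = 2*X**2 + 3*X*Y + 2*X*Z - Y**2 + Y*Z - 2*Z**2.


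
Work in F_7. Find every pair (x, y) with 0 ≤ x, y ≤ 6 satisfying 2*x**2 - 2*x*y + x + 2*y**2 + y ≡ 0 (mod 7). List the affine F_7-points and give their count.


Affine F_7-points: {(0, 0), (0, 3), (3, 0), (3, 6), (6, 3), (6, 6)}; count = 6.

For each of the 49 pairs (x, y) ∈ F_7², evaluate f(x, y) mod 7. Record the zeros.
  x = 0: [0↦0, 1↦3, 2↦3, 3↦0, 4↦1, 5↦6, 6↦1]  zeros at y ∈ {0, 3}
  x = 1: [0↦3, 1↦4, 2↦2, 3↦4, 4↦3, 5↦6, 6↦6]  zeros at y ∈ ∅
  x = 2: [0↦3, 1↦2, 2↦5, 3↦5, 4↦2, 5↦3, 6↦1]  zeros at y ∈ ∅
  x = 3: [0↦0, 1↦4, 2↦5, 3↦3, 4↦5, 5↦4, 6↦0]  zeros at y ∈ {0, 6}
  x = 4: [0↦1, 1↦3, 2↦2, 3↦5, 4↦5, 5↦2, 6↦3]  zeros at y ∈ ∅
  x = 5: [0↦6, 1↦6, 2↦3, 3↦4, 4↦2, 5↦4, 6↦3]  zeros at y ∈ ∅
  x = 6: [0↦1, 1↦6, 2↦1, 3↦0, 4↦3, 5↦3, 6↦0]  zeros at y ∈ {3, 6}
Collecting zeros: affine points = {(0, 0), (0, 3), (3, 0), (3, 6), (6, 3), (6, 6)}.
Total count |C(F_7)_aff| = 6.


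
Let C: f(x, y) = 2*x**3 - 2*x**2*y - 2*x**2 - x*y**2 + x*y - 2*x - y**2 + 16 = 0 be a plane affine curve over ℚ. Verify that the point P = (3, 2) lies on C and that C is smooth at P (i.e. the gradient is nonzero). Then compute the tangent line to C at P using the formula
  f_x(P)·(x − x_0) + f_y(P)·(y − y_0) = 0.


Tangent line at P: 14*x - 31*y + 20 = 0.

Step 1: f(3, 2) = 0, so P lies on C.
Step 2: partial derivatives
  f_x(x, y) = 6*x**2 - 4*x*y - 4*x - y**2 + y - 2, f_y(x, y) = -2*x**2 - 2*x*y + x - 2*y.
  f_x(P) = 14, f_y(P) = -31 (gradient nonzero, so P is smooth).
Step 3: tangent line at P: 14·(x − 3) + -31·(y − 2) = 0.
Expanding: 14*x - 31*y + 20 = 0.


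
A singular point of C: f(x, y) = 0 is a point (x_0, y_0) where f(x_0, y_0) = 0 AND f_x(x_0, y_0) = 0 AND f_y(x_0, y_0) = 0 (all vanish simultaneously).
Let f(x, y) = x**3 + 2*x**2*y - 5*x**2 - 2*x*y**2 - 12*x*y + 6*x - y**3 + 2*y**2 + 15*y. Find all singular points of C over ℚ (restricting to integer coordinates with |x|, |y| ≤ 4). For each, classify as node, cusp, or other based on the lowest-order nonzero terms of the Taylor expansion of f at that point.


Singular points: {(2, -1)}; classification: node.

Compute partial derivatives:
  f_x = 3*x**2 + 4*x*y - 10*x - 2*y**2 - 12*y + 6.
  f_y = 2*x**2 - 4*x*y - 12*x - 3*y**2 + 4*y + 15.
Scan x_0 ∈ {−4, ..., 4}. For each x_0, f_y(x_0, y) is a polynomial in y; find its integer roots y ∈ {−4, ..., 4}, then test f_x and f at those candidates.
  x = -4: f_y(-4, y) = -3*y**2 + 20*y + 95; no integer root y with |y| ≤ 4.
  x = -3: f_y(-3, y) = -3*y**2 + 16*y + 69; no integer root y with |y| ≤ 4.
  x = -2: f_y(-2, y) = -3*y**2 + 12*y + 47; no integer root y with |y| ≤ 4.
  x = -1: f_y(-1, y) = -3*y**2 + 8*y + 29; no integer root y with |y| ≤ 4.
  x = 0: f_y(0, y) = -3*y**2 + 4*y + 15; vanishes at y ∈ {3}. (0, 3): f_x = -48 ≠ 0.
  x = 1: f_y(1, y) = 5 - 3*y**2; no integer root y with |y| ≤ 4.
  x = 2: f_y(2, y) = -3*y**2 - 4*y - 1; vanishes at y ∈ {-1}. (2, -1): f_x = 0, f = 0 — SINGULAR.
  x = 3: f_y(3, y) = -3*y**2 - 8*y - 3; no integer root y with |y| ≤ 4.
  x = 4: f_y(4, y) = -3*y**2 - 12*y - 1; no integer root y with |y| ≤ 4.
Only singular point on the grid: (2, -1).
Classify: substitute x = 2 + u, y = -1 + v and expand: f = u**3 + 2*u**2*v - u**2 - 2*u*v**2 - v**3 + v**2.
No constant or linear terms (consistent with a singular point). Quadratic part: -u**2 + v**2. Cubic part: u**3 + 2*u**2*v - 2*u*v**2 - v**3.
The quadratic part v**2 - u**2 = (v − u)(v + u) splits into two distinct linear factors, so there are two distinct tangent lines y − -1 = ±(x − 2) — this is a node (ordinary double point).
Classification: node.


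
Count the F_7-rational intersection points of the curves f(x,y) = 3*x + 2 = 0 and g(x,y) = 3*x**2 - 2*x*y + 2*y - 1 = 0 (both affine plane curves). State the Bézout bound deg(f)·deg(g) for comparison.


Common zeros: {(4, 2)}; count = 1; Bézout bound = 2.

deg(f) = 1, deg(g) = 2, so Bézout bound = 2.
Scan x ∈ F_7. For each x, list the y ∈ F_7 with f(x, y) ≡ 0 and those with g(x, y) ≡ 0 (mod 7); the common zeros in that column are the intersection.
  x = 0: f ≡ 0 at y ∈ ∅; g ≡ 0 at y ∈ {4}; common: ∅.
  x = 1: f ≡ 0 at y ∈ ∅; g ≡ 0 at y ∈ ∅; common: ∅.
  x = 2: f ≡ 0 at y ∈ ∅; g ≡ 0 at y ∈ {2}; common: ∅.
  x = 3: f ≡ 0 at y ∈ ∅; g ≡ 0 at y ∈ {3}; common: ∅.
  x = 4: f ≡ 0 at y ∈ {0, 1, 2, 3, 4, 5, 6}; g ≡ 0 at y ∈ {2}; common: {2}.
  x = 5: f ≡ 0 at y ∈ ∅; g ≡ 0 at y ∈ {4}; common: ∅.
  x = 6: f ≡ 0 at y ∈ ∅; g ≡ 0 at y ∈ {3}; common: ∅.
Collecting: common zeros = {(4, 2)}, so the count is 1.
Comparison with the Bézout bound: 1 ≤ 2 = deg(f)·deg(g), as expected for curves with no common component (the affine F_7-count falls short of the bound because intersections may lie at infinity, over extension fields, or carry multiplicity).


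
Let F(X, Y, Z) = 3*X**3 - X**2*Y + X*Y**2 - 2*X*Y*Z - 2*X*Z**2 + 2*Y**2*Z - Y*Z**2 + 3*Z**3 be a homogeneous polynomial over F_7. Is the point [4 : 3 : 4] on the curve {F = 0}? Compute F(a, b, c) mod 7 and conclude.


F(4,3,4) ≡ 4 (mod 7); P is NOT on the curve.

Evaluate F(4, 3, 4) term-by-term (mod 7).
  3*X**3 ↦ 3·64·1·1 = 192
  -X**2*Y ↦ -1·16·3·1 = -48
  X*Y**2 ↦ 1·4·9·1 = 36
  -2*X*Y*Z ↦ -2·4·3·4 = -96
  -2*X*Z**2 ↦ -2·4·1·16 = -128
  2*Y**2*Z ↦ 2·1·9·4 = 72
  -Y*Z**2 ↦ -1·1·3·16 = -48
  3*Z**3 ↦ 3·1·1·64 = 192
Sum: F(4, 3, 4) = (192) + (-48) + (36) + (-96) + (-128) + (72) + (-48) + (192) = 172.
Reducing mod 7: 172 ≡ 4 (mod 7).
Since F(a, b, c) ≡ 4 ≠ 0 (mod 7), P does NOT lie on the curve.


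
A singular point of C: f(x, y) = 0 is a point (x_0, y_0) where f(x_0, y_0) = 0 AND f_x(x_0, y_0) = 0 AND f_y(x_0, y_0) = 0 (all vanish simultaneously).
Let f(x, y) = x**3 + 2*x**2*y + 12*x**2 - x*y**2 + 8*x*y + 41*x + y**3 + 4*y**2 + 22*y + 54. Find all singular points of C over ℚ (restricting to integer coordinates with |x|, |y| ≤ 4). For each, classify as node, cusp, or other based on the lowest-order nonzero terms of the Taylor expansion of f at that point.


Singular points: {(-3, -2)}; classification: node.

Compute partial derivatives:
  f_x = 3*x**2 + 4*x*y + 24*x - y**2 + 8*y + 41.
  f_y = 2*x**2 - 2*x*y + 8*x + 3*y**2 + 8*y + 22.
Scan x_0 ∈ {−4, ..., 4}. For each x_0, f_y(x_0, y) is a polynomial in y; find its integer roots y ∈ {−4, ..., 4}, then test f_x and f at those candidates.
  x = -4: f_y(-4, y) = 3*y**2 + 16*y + 22; no integer root y with |y| ≤ 4.
  x = -3: f_y(-3, y) = 3*y**2 + 14*y + 16; vanishes at y ∈ {-2}. (-3, -2): f_x = 0, f = 0 — SINGULAR.
  x = -2: f_y(-2, y) = 3*y**2 + 12*y + 14; no integer root y with |y| ≤ 4.
  x = -1: f_y(-1, y) = 3*y**2 + 10*y + 16; no integer root y with |y| ≤ 4.
  x = 0: f_y(0, y) = 3*y**2 + 8*y + 22; no integer root y with |y| ≤ 4.
  x = 1: f_y(1, y) = 3*y**2 + 6*y + 32; no integer root y with |y| ≤ 4.
  x = 2: f_y(2, y) = 3*y**2 + 4*y + 46; no integer root y with |y| ≤ 4.
  x = 3: f_y(3, y) = 3*y**2 + 2*y + 64; no integer root y with |y| ≤ 4.
  x = 4: f_y(4, y) = 3*y**2 + 86; no integer root y with |y| ≤ 4.
Only singular point on the grid: (-3, -2).
Classify: substitute x = -3 + u, y = -2 + v and expand: f = u**3 + 2*u**2*v - u**2 - u*v**2 + v**3 + v**2.
No constant or linear terms (consistent with a singular point). Quadratic part: -u**2 + v**2. Cubic part: u**3 + 2*u**2*v - u*v**2 + v**3.
The quadratic part v**2 - u**2 = (v − u)(v + u) splits into two distinct linear factors, so there are two distinct tangent lines y − -2 = ±(x − -3) — this is a node (ordinary double point).
Classification: node.


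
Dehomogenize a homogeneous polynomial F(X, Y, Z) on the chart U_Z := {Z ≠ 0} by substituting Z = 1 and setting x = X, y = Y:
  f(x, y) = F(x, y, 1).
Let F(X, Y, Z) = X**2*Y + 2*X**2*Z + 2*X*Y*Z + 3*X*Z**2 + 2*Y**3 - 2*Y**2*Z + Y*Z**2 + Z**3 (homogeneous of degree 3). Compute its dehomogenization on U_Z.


f(x, y) = x**2*y + 2*x**2 + 2*x*y + 3*x + 2*y**3 - 2*y**2 + y + 1

On U_Z we set Z = 1. Each monomial c·X^i·Y^j·Z^k in F becomes c·x^i·y^j·1^k = c·x^i·y^j.
Substituting Z = 1: F(X, Y, 1) = x**2*y + 2*x**2 + 2*x*y + 3*x + 2*y**3 - 2*y**2 + y + 1.
Note: deg(f) ≤ deg(F) = 3; strict inequality happens when F is divisible by Z (lost terms).


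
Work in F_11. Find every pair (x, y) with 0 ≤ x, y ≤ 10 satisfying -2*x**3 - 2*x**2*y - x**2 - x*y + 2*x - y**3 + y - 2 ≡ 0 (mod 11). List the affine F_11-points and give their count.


Affine F_11-points: {(0, 8), (1, 6), (1, 10), (2, 2), (3, 9), (4, 7), (6, 5), (8, 1), (9, 1), (10, 2)}; count = 10.

For each of the 121 pairs (x, y) ∈ F_11², evaluate f(x, y) mod 11. Record the zeros.
  x = 0: [0↦9, 1↦9, 2↦3, 3↦7, 4↦4, 5↦10, 6↦8, 7↦3, 8↦0, 9↦4, 10↦9]  zeros at y ∈ {8}
  x = 1: [0↦8, 1↦5, 2↦7, 3↦8, 4↦2, 5↦5, 6↦0, 7↦3, 8↦8, 9↦9, 10↦0]  zeros at y ∈ {6, 10}
  x = 2: [0↦4, 1↦5, 2↦0, 3↦5, 4↦3, 5↦10, 6↦9, 7↦5, 8↦3, 9↦8, 10↦3]  zeros at y ∈ {2}
  x = 3: [0↦7, 1↦8, 2↦3, 3↦8, 4↦6, 5↦2, 6↦1, 7↦8, 8↦6, 9↦0, 10↦6]  zeros at y ∈ {9}
  x = 4: [0↦5, 1↦2, 2↦4, 3↦5, 4↦10, 5↦2, 6↦8, 7↦0, 8↦5, 9↦6, 10↦8]  zeros at y ∈ {7}
  x = 5: [0↦8, 1↦8, 2↦2, 3↦6, 4↦3, 5↦9, 6↦7, 7↦2, 8↦10, 9↦3, 10↦8]  zeros at y ∈ ∅
  x = 6: [0↦4, 1↦3, 2↦7, 3↦10, 4↦6, 5↦0, 6↦8, 7↦2, 8↦9, 9↦1, 10↦5]  zeros at y ∈ {5}
  x = 7: [0↦3, 1↦8, 2↦7, 3↦5, 4↦7, 5↦7, 6↦10, 7↦10, 8↦1, 9↦10, 10↦9]  zeros at y ∈ ∅
  x = 8: [0↦4, 1↦0, 2↦1, 3↦1, 4↦5, 5↦7, 6↦1, 7↦3, 8↦7, 9↦7, 10↦8]  zeros at y ∈ {1}
  x = 9: [0↦6, 1↦0, 2↦10, 3↦8, 4↦10, 5↦10, 6↦2, 7↦2, 8↦4, 9↦2, 10↦1]  zeros at y ∈ {1}
  x = 10: [0↦8, 1↦7, 2↦0, 3↦3, 4↦10, 5↦4, 6↦1, 7↦6, 8↦2, 9↦5, 10↦9]  zeros at y ∈ {2}
Collecting zeros: affine points = {(0, 8), (1, 6), (1, 10), (2, 2), (3, 9), (4, 7), (6, 5), (8, 1), (9, 1), (10, 2)}.
Total count |C(F_11)_aff| = 10.


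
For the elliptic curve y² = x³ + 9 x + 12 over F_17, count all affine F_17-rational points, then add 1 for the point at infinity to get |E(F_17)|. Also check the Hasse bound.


Affine points = {(2, 2), (2, 15), (3, 7), (3, 10), (8, 1), (8, 16), (14, 3), (14, 14), (16, 6), (16, 11)}; affine count = 10; |E(F_17)| = 11.

Discriminant check: Δ ∝ 4a³ + 27b² = 4·9³ + 27·12² = 4·729 + 27·144 ≡ 4 (mod 17). Nonzero ⇒ E is nonsingular.
For each x ∈ F_17, compute rhs = x³ + 9·x + 12 mod 17, then count y ∈ F_17 with y² ≡ rhs.
  x = 0: rhs = 12, matching y values: none (0 points).
  x = 1: rhs = 5, matching y values: none (0 points).
  x = 2: rhs = 4, matching y values: 2, 15 (2 points).
  x = 3: rhs = 15, matching y values: 7, 10 (2 points).
  x = 4: rhs = 10, matching y values: none (0 points).
  x = 5: rhs = 12, matching y values: none (0 points).
  x = 6: rhs = 10, matching y values: none (0 points).
  x = 7: rhs = 10, matching y values: none (0 points).
  x = 8: rhs = 1, matching y values: 1, 16 (2 points).
  x = 9: rhs = 6, matching y values: none (0 points).
  x = 10: rhs = 14, matching y values: none (0 points).
  x = 11: rhs = 14, matching y values: none (0 points).
  x = 12: rhs = 12, matching y values: none (0 points).
  x = 13: rhs = 14, matching y values: none (0 points).
  x = 14: rhs = 9, matching y values: 3, 14 (2 points).
  x = 15: rhs = 3, matching y values: none (0 points).
  x = 16: rhs = 2, matching y values: 6, 11 (2 points).
Total affine count: 10.
Full point count |E(F_17)| = 10 + 1 = 11.
Hasse bound: |11 − (17+1)| = |-7| = 7 ≤ 2√17 ≈ 8.2462 ✓.


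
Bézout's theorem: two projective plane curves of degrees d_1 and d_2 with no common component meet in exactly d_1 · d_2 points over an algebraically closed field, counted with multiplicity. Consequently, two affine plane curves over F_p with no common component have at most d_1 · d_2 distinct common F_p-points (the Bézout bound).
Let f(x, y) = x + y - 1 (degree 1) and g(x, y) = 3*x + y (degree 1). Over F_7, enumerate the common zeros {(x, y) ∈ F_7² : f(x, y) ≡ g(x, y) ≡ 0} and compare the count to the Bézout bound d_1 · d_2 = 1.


Common zeros: {(3, 5)}; count = 1; Bézout bound = 1.

deg(f) = 1, deg(g) = 1, so Bézout bound = 1.
Scan x ∈ F_7. For each x, list the y ∈ F_7 with f(x, y) ≡ 0 and those with g(x, y) ≡ 0 (mod 7); the common zeros in that column are the intersection.
  x = 0: f ≡ 0 at y ∈ {1}; g ≡ 0 at y ∈ {0}; common: ∅.
  x = 1: f ≡ 0 at y ∈ {0}; g ≡ 0 at y ∈ {4}; common: ∅.
  x = 2: f ≡ 0 at y ∈ {6}; g ≡ 0 at y ∈ {1}; common: ∅.
  x = 3: f ≡ 0 at y ∈ {5}; g ≡ 0 at y ∈ {5}; common: {5}.
  x = 4: f ≡ 0 at y ∈ {4}; g ≡ 0 at y ∈ {2}; common: ∅.
  x = 5: f ≡ 0 at y ∈ {3}; g ≡ 0 at y ∈ {6}; common: ∅.
  x = 6: f ≡ 0 at y ∈ {2}; g ≡ 0 at y ∈ {3}; common: ∅.
Collecting: common zeros = {(3, 5)}, so the count is 1.
Comparison with the Bézout bound: 1 ≤ 1 = deg(f)·deg(g), as expected for curves with no common component (the bound is attained).


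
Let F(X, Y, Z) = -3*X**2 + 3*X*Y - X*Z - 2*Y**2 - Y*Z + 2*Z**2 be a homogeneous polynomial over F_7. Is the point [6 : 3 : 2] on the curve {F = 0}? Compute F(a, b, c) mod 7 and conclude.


F(6,3,2) ≡ 2 (mod 7); P is NOT on the curve.

Evaluate F(6, 3, 2) term-by-term (mod 7).
  -3*X**2 ↦ -3·36·1·1 = -108
  3*X*Y ↦ 3·6·3·1 = 54
  -X*Z ↦ -1·6·1·2 = -12
  -2*Y**2 ↦ -2·1·9·1 = -18
  -Y*Z ↦ -1·1·3·2 = -6
  2*Z**2 ↦ 2·1·1·4 = 8
Sum: F(6, 3, 2) = (-108) + (54) + (-12) + (-18) + (-6) + (8) = -82.
Reducing mod 7: -82 ≡ 2 (mod 7).
Since F(a, b, c) ≡ 2 ≠ 0 (mod 7), P does NOT lie on the curve.


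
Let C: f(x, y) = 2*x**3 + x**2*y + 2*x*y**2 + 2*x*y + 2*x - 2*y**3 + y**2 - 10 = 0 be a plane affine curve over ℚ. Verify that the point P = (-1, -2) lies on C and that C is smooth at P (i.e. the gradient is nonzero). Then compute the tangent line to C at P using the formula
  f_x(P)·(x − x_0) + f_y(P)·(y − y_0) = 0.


Tangent line at P: 16*x - 21*y - 26 = 0.

Step 1: f(-1, -2) = 0, so P lies on C.
Step 2: partial derivatives
  f_x(x, y) = 6*x**2 + 2*x*y + 2*y**2 + 2*y + 2, f_y(x, y) = x**2 + 4*x*y + 2*x - 6*y**2 + 2*y.
  f_x(P) = 16, f_y(P) = -21 (gradient nonzero, so P is smooth).
Step 3: tangent line at P: 16·(x − -1) + -21·(y − -2) = 0.
Expanding: 16*x - 21*y - 26 = 0.


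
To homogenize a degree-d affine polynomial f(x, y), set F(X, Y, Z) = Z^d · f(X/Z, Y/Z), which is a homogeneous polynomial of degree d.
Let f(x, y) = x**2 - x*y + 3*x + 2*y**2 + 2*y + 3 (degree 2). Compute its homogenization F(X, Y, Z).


F(X, Y, Z) = X**2 - X*Y + 3*X*Z + 2*Y**2 + 2*Y*Z + 3*Z**2

deg(f) = 2.
Substitute x = X/Z, y = Y/Z into f, then multiply by Z^2.
  monomial 1·x^2·y^0 ↦ 1·X^2·Y^0·Z^0.
  monomial -1·x^1·y^1 ↦ -1·X^1·Y^1·Z^0.
  monomial 3·x^1·y^0 ↦ 3·X^1·Y^0·Z^1.
  monomial 2·x^0·y^2 ↦ 2·X^0·Y^2·Z^0.
  monomial 2·x^0·y^1 ↦ 2·X^0·Y^1·Z^1.
  monomial 3·x^0·y^0 ↦ 3·X^0·Y^0·Z^2.
Collecting: F(X, Y, Z) = X**2 - X*Y + 3*X*Z + 2*Y**2 + 2*Y*Z + 3*Z**2.


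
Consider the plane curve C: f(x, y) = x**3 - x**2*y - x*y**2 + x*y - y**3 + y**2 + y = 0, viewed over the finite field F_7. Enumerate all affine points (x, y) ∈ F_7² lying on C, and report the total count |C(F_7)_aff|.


Affine F_7-points: {(0, 0), (1, 5), (2, 5), (4, 1), (5, 2)}; count = 5.

For each of the 49 pairs (x, y) ∈ F_7², evaluate f(x, y) mod 7. Record the zeros.
  x = 0: [0↦0, 1↦1, 2↦5, 3↦6, 4↦5, 5↦3, 6↦1]  zeros at y ∈ {0}
  x = 1: [0↦1, 1↦1, 2↦2, 3↦5, 4↦4, 5↦0, 6↦1]  zeros at y ∈ {5}
  x = 2: [0↦1, 1↦5, 2↦1, 3↦4, 4↦1, 5↦0, 6↦2]  zeros at y ∈ {5}
  x = 3: [0↦6, 1↦5, 2↦1, 3↦2, 4↦2, 5↦2, 6↦3]  zeros at y ∈ ∅
  x = 4: [0↦1, 1↦0, 2↦1, 3↦5, 4↦6, 5↦5, 6↦3]  zeros at y ∈ {1}
  x = 5: [0↦6, 1↦3, 2↦0, 3↦5, 4↦5, 5↦1, 6↦1]  zeros at y ∈ {2}
  x = 6: [0↦6, 1↦6, 2↦4, 3↦1, 4↦5, 5↦3, 6↦3]  zeros at y ∈ ∅
Collecting zeros: affine points = {(0, 0), (1, 5), (2, 5), (4, 1), (5, 2)}.
Total count |C(F_7)_aff| = 5.


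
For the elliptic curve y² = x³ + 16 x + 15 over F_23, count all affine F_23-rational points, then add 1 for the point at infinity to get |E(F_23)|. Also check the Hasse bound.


Affine points = {(1, 3), (1, 20), (2, 3), (2, 20), (5, 6), (5, 17), (10, 5), (10, 18), (11, 2), (11, 21), (12, 7), (12, 16), (14, 4), (14, 19), (17, 5), (17, 18), (19, 5), (19, 18), (20, 3), (20, 20)}; affine count = 20; |E(F_23)| = 21.

Discriminant check: Δ ∝ 4a³ + 27b² = 4·16³ + 27·15² = 4·4096 + 27·225 ≡ 11 (mod 23). Nonzero ⇒ E is nonsingular.
For each x ∈ F_23, compute rhs = x³ + 16·x + 15 mod 23, then count y ∈ F_23 with y² ≡ rhs.
  x = 0: rhs = 15, matching y values: none (0 points).
  x = 1: rhs = 9, matching y values: 3, 20 (2 points).
  x = 2: rhs = 9, matching y values: 3, 20 (2 points).
  x = 3: rhs = 21, matching y values: none (0 points).
  x = 4: rhs = 5, matching y values: none (0 points).
  x = 5: rhs = 13, matching y values: 6, 17 (2 points).
  x = 6: rhs = 5, matching y values: none (0 points).
  x = 7: rhs = 10, matching y values: none (0 points).
  x = 8: rhs = 11, matching y values: none (0 points).
  x = 9: rhs = 14, matching y values: none (0 points).
  x = 10: rhs = 2, matching y values: 5, 18 (2 points).
  x = 11: rhs = 4, matching y values: 2, 21 (2 points).
  x = 12: rhs = 3, matching y values: 7, 16 (2 points).
  x = 13: rhs = 5, matching y values: none (0 points).
  x = 14: rhs = 16, matching y values: 4, 19 (2 points).
  x = 15: rhs = 19, matching y values: none (0 points).
  x = 16: rhs = 20, matching y values: none (0 points).
  x = 17: rhs = 2, matching y values: 5, 18 (2 points).
  x = 18: rhs = 17, matching y values: none (0 points).
  x = 19: rhs = 2, matching y values: 5, 18 (2 points).
  x = 20: rhs = 9, matching y values: 3, 20 (2 points).
  x = 21: rhs = 21, matching y values: none (0 points).
  x = 22: rhs = 21, matching y values: none (0 points).
Total affine count: 20.
Full point count |E(F_23)| = 20 + 1 = 21.
Hasse bound: |21 − (23+1)| = |-3| = 3 ≤ 2√23 ≈ 9.5917 ✓.
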